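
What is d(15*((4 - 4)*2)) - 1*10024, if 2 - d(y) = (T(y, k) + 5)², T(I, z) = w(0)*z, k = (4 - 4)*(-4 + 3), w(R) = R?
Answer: -10047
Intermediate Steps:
k = 0 (k = 0*(-1) = 0)
T(I, z) = 0 (T(I, z) = 0*z = 0)
d(y) = -23 (d(y) = 2 - (0 + 5)² = 2 - 1*5² = 2 - 1*25 = 2 - 25 = -23)
d(15*((4 - 4)*2)) - 1*10024 = -23 - 1*10024 = -23 - 10024 = -10047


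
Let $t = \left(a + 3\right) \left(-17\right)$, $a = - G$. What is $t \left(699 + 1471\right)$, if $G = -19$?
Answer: $-811580$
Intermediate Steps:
$a = 19$ ($a = \left(-1\right) \left(-19\right) = 19$)
$t = -374$ ($t = \left(19 + 3\right) \left(-17\right) = 22 \left(-17\right) = -374$)
$t \left(699 + 1471\right) = - 374 \left(699 + 1471\right) = \left(-374\right) 2170 = -811580$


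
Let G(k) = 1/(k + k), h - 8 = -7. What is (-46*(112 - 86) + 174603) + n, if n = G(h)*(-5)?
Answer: 346809/2 ≈ 1.7340e+5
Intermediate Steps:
h = 1 (h = 8 - 7 = 1)
G(k) = 1/(2*k)
n = -5/2 (n = ((1/2)/1)*(-5) = ((1/2)*1)*(-5) = (1/2)*(-5) = -5/2 ≈ -2.5000)
(-46*(112 - 86) + 174603) + n = (-46*(112 - 86) + 174603) - 5/2 = (-46*26 + 174603) - 5/2 = (-1196 + 174603) - 5/2 = 173407 - 5/2 = 346809/2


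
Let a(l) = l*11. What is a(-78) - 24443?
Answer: -25301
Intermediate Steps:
a(l) = 11*l
a(-78) - 24443 = 11*(-78) - 24443 = -858 - 24443 = -25301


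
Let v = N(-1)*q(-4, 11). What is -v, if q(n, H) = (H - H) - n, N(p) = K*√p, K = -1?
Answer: 4*I ≈ 4.0*I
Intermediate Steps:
N(p) = -√p
q(n, H) = -n (q(n, H) = 0 - n = -n)
v = -4*I (v = (-√(-1))*(-1*(-4)) = -I*4 = -4*I ≈ -4.0*I)
-v = -(-4)*I = 4*I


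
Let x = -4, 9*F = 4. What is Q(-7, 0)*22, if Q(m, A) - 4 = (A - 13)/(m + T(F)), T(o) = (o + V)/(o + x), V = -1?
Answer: 28424/219 ≈ 129.79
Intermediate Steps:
F = 4/9 (F = (1/9)*4 = 4/9 ≈ 0.44444)
T(o) = (-1 + o)/(-4 + o) (T(o) = (o - 1)/(o - 4) = (-1 + o)/(-4 + o))
Q(m, A) = 4 + (-13 + A)/(5/32 + m) (Q(m, A) = 4 + (A - 13)/(m + (-1 + 4/9)/(-4 + 4/9)) = 4 + (-13 + A)/(m - 5/9/(-32/9)) = 4 + (-13 + A)/(m - 9/32*(-5/9)) = 4 + (-13 + A)/(m + 5/32) = 4 + (-13 + A)/(5/32 + m))
Q(-7, 0)*22 = (4*(-99 + 8*0 + 32*(-7))/(5 + 32*(-7)))*22 = (4*(-99 + 0 - 224)/(5 - 224))*22 = (4*(-323)/(-219))*22 = (4*(-1/219)*(-323))*22 = (1292/219)*22 = 28424/219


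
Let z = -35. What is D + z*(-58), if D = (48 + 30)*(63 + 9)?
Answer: 7646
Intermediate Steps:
D = 5616 (D = 78*72 = 5616)
D + z*(-58) = 5616 - 35*(-58) = 5616 + 2030 = 7646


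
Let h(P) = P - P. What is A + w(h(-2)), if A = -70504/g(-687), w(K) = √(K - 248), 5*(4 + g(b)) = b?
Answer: 50360/101 + 2*I*√62 ≈ 498.61 + 15.748*I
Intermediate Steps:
h(P) = 0
g(b) = -4 + b/5
w(K) = √(-248 + K)
A = 50360/101 (A = -70504/(-4 + (⅕)*(-687)) = -70504/(-4 - 687/5) = -70504/(-707/5) = -70504*(-5/707) = 50360/101 ≈ 498.61)
A + w(h(-2)) = 50360/101 + √(-248 + 0) = 50360/101 + √(-248) = 50360/101 + 2*I*√62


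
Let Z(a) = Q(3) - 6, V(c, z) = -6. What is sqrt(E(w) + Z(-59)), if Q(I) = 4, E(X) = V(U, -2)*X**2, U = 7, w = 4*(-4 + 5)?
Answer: 7*I*sqrt(2) ≈ 9.8995*I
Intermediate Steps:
w = 4 (w = 4*1 = 4)
E(X) = -6*X**2
Z(a) = -2 (Z(a) = 4 - 6 = -2)
sqrt(E(w) + Z(-59)) = sqrt(-6*4**2 - 2) = sqrt(-6*16 - 2) = sqrt(-96 - 2) = sqrt(-98) = 7*I*sqrt(2)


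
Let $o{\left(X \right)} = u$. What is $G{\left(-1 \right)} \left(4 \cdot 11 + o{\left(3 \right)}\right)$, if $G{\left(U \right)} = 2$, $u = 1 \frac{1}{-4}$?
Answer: $\frac{175}{2} \approx 87.5$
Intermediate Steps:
$u = - \frac{1}{4}$ ($u = 1 \left(- \frac{1}{4}\right) = - \frac{1}{4} \approx -0.25$)
$o{\left(X \right)} = - \frac{1}{4}$
$G{\left(-1 \right)} \left(4 \cdot 11 + o{\left(3 \right)}\right) = 2 \left(4 \cdot 11 - \frac{1}{4}\right) = 2 \left(44 - \frac{1}{4}\right) = 2 \cdot \frac{175}{4} = \frac{175}{2}$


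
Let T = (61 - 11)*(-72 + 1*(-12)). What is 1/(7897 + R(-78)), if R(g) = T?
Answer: 1/3697 ≈ 0.00027049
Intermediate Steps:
T = -4200 (T = 50*(-72 - 12) = 50*(-84) = -4200)
R(g) = -4200
1/(7897 + R(-78)) = 1/(7897 - 4200) = 1/3697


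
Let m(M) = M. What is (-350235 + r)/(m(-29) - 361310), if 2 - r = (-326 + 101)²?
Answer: 400858/361339 ≈ 1.1094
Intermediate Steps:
r = -50623 (r = 2 - (-326 + 101)² = 2 - 1*(-225)² = 2 - 1*50625 = 2 - 50625 = -50623)
(-350235 + r)/(m(-29) - 361310) = (-350235 - 50623)/(-29 - 361310) = -400858/(-361339) = -400858*(-1/361339) = 400858/361339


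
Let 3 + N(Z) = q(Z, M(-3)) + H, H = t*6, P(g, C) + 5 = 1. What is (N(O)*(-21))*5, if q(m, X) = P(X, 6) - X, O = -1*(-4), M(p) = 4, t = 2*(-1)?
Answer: 2415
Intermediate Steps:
t = -2
O = 4
P(g, C) = -4 (P(g, C) = -5 + 1 = -4)
H = -12 (H = -2*6 = -12)
q(m, X) = -4 - X
N(Z) = -23 (N(Z) = -3 + ((-4 - 1*4) - 12) = -3 + ((-4 - 4) - 12) = -3 + (-8 - 12) = -3 - 20 = -23)
(N(O)*(-21))*5 = -23*(-21)*5 = 483*5 = 2415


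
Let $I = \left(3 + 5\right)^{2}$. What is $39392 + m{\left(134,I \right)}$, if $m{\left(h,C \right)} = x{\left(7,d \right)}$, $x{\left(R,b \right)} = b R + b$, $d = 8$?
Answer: $39456$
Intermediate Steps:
$I = 64$ ($I = 8^{2} = 64$)
$x{\left(R,b \right)} = b + R b$ ($x{\left(R,b \right)} = R b + b = b + R b$)
$m{\left(h,C \right)} = 64$ ($m{\left(h,C \right)} = 8 \left(1 + 7\right) = 8 \cdot 8 = 64$)
$39392 + m{\left(134,I \right)} = 39392 + 64 = 39456$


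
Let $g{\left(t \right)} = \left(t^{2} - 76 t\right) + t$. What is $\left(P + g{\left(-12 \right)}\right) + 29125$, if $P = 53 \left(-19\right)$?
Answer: $29162$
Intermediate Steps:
$g{\left(t \right)} = t^{2} - 75 t$
$P = -1007$
$\left(P + g{\left(-12 \right)}\right) + 29125 = \left(-1007 - 12 \left(-75 - 12\right)\right) + 29125 = \left(-1007 - -1044\right) + 29125 = \left(-1007 + 1044\right) + 29125 = 37 + 29125 = 29162$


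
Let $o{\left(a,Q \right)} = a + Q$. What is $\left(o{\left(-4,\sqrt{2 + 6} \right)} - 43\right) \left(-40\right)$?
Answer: $1880 - 80 \sqrt{2} \approx 1766.9$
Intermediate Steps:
$o{\left(a,Q \right)} = Q + a$
$\left(o{\left(-4,\sqrt{2 + 6} \right)} - 43\right) \left(-40\right) = \left(\left(\sqrt{2 + 6} - 4\right) - 43\right) \left(-40\right) = \left(\left(\sqrt{8} - 4\right) - 43\right) \left(-40\right) = \left(\left(2 \sqrt{2} - 4\right) - 43\right) \left(-40\right) = \left(\left(-4 + 2 \sqrt{2}\right) - 43\right) \left(-40\right) = \left(-47 + 2 \sqrt{2}\right) \left(-40\right) = 1880 - 80 \sqrt{2}$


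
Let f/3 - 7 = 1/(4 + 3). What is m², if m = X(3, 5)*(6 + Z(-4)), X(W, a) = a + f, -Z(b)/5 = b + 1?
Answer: 308025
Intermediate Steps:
Z(b) = -5 - 5*b (Z(b) = -5*(b + 1) = -5*(1 + b) = -5 - 5*b)
f = 150/7 (f = 21 + 3/(4 + 3) = 21 + 3/7 = 150/7 ≈ 21.429)
X(W, a) = 150/7 + a (X(W, a) = a + 150/7 = 150/7 + a)
m = 555 (m = (150/7 + 5)*(6 + (-5 - 5*(-4))) = 185*(6 + (-5 + 20))/7 = 185*(6 + 15)/7 = (185/7)*21 = 555)
m² = 555² = 308025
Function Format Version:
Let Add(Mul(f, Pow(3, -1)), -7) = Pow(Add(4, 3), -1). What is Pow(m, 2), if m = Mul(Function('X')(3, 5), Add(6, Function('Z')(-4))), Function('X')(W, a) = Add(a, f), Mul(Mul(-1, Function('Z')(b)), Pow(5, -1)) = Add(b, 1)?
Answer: 308025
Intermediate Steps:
Function('Z')(b) = Add(-5, Mul(-5, b)) (Function('Z')(b) = Mul(-5, Add(b, 1)) = Mul(-5, Add(1, b)) = Add(-5, Mul(-5, b)))
f = Rational(150, 7) (f = Add(21, Mul(3, Pow(Add(4, 3), -1))) = Add(21, Mul(3, Pow(7, -1))) = Add(21, Mul(3, Rational(1, 7))) = Add(21, Rational(3, 7)) = Rational(150, 7) ≈ 21.429)
Function('X')(W, a) = Add(Rational(150, 7), a) (Function('X')(W, a) = Add(a, Rational(150, 7)) = Add(Rational(150, 7), a))
m = 555 (m = Mul(Add(Rational(150, 7), 5), Add(6, Add(-5, Mul(-5, -4)))) = Mul(Rational(185, 7), Add(6, Add(-5, 20))) = Mul(Rational(185, 7), Add(6, 15)) = Mul(Rational(185, 7), 21) = 555)
Pow(m, 2) = Pow(555, 2) = 308025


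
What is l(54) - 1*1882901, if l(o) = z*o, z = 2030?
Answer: -1773281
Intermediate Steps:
l(o) = 2030*o
l(54) - 1*1882901 = 2030*54 - 1*1882901 = 109620 - 1882901 = -1773281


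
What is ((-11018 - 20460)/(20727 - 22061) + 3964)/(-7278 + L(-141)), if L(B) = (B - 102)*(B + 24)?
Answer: 2659727/14109051 ≈ 0.18851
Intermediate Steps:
L(B) = (-102 + B)*(24 + B)
((-11018 - 20460)/(20727 - 22061) + 3964)/(-7278 + L(-141)) = ((-11018 - 20460)/(20727 - 22061) + 3964)/(-7278 + (-2448 + (-141)² - 78*(-141))) = (-31478/(-1334) + 3964)/(-7278 + (-2448 + 19881 + 10998)) = (-31478*(-1/1334) + 3964)/(-7278 + 28431) = (15739/667 + 3964)/21153 = (2659727/667)*(1/21153) = 2659727/14109051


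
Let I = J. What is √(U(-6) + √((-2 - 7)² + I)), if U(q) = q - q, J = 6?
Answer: 87^(¼) ≈ 3.0541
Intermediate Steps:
I = 6
U(q) = 0
√(U(-6) + √((-2 - 7)² + I)) = √(0 + √((-2 - 7)² + 6)) = √(0 + √((-9)² + 6)) = √(0 + √(81 + 6)) = √(0 + √87) = √(√87) = 87^(¼)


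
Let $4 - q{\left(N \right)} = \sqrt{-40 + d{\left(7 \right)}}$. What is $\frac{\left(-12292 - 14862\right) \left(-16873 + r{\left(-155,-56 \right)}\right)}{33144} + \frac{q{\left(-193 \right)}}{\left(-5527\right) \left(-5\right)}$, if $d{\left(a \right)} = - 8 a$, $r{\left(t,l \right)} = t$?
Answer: $\frac{532409366029}{38163935} - \frac{4 i \sqrt{6}}{27635} \approx 13951.0 - 0.00035455 i$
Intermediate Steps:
$q{\left(N \right)} = 4 - 4 i \sqrt{6}$ ($q{\left(N \right)} = 4 - \sqrt{-40 - 56} = 4 - \sqrt{-96} = 4 - 4 i \sqrt{6}$)
$\frac{\left(-12292 - 14862\right) \left(-16873 + r{\left(-155,-56 \right)}\right)}{33144} + \frac{q{\left(-193 \right)}}{\left(-5527\right) \left(-5\right)} = \frac{\left(-12292 - 14862\right) \left(-16873 - 155\right)}{33144} + \frac{4 - 4 i \sqrt{6}}{\left(-5527\right) \left(-5\right)} = \left(-27154\right) \left(-17028\right) \frac{1}{33144} + \frac{4 - 4 i \sqrt{6}}{27635} = 462378312 \cdot \frac{1}{33144} + \left(4 - 4 i \sqrt{6}\right) \frac{1}{27635} = \frac{19265763}{1381} + \left(\frac{4}{27635} - \frac{4 i \sqrt{6}}{27635}\right) = \frac{532409366029}{38163935} - \frac{4 i \sqrt{6}}{27635}$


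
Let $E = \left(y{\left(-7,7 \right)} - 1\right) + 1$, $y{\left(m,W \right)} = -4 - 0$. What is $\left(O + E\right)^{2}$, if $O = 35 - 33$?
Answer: $4$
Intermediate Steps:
$O = 2$ ($O = 35 - 33 = 2$)
$y{\left(m,W \right)} = -4$ ($y{\left(m,W \right)} = -4 + 0 = -4$)
$E = -4$ ($E = \left(-4 - 1\right) + 1 = -5 + 1 = -4$)
$\left(O + E\right)^{2} = \left(2 - 4\right)^{2} = \left(-2\right)^{2} = 4$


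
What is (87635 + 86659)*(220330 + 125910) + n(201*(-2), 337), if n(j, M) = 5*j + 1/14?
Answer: 844865735701/14 ≈ 6.0348e+10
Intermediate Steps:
n(j, M) = 1/14 + 5*j (n(j, M) = 5*j + 1/14 = 1/14 + 5*j)
(87635 + 86659)*(220330 + 125910) + n(201*(-2), 337) = (87635 + 86659)*(220330 + 125910) + (1/14 + 5*(201*(-2))) = 174294*346240 + (1/14 + 5*(-402)) = 60347554560 + (1/14 - 2010) = 60347554560 - 28139/14 = 844865735701/14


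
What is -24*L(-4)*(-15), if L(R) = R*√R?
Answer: -2880*I ≈ -2880.0*I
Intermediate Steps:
L(R) = R^(3/2)
-24*L(-4)*(-15) = -(-192)*I*(-15) = (192*I)*(-15) = -2880*I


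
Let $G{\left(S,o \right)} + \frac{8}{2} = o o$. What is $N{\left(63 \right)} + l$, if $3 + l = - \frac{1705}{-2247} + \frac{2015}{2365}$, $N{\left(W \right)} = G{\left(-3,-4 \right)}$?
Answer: $\frac{11277485}{1062831} \approx 10.611$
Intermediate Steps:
$G{\left(S,o \right)} = -4 + o^{2}$ ($G{\left(S,o \right)} = -4 + o o = -4 + o^{2}$)
$N{\left(W \right)} = 12$ ($N{\left(W \right)} = -4 + \left(-4\right)^{2} = -4 + 16 = 12$)
$l = - \frac{1476487}{1062831}$ ($l = -3 + \left(- \frac{1705}{-2247} + \frac{2015}{2365}\right) = -3 + \left(\left(-1705\right) \left(- \frac{1}{2247}\right) + 2015 \cdot \frac{1}{2365}\right) = -3 + \left(\frac{1705}{2247} + \frac{403}{473}\right) = -3 + \frac{1712006}{1062831} = - \frac{1476487}{1062831} \approx -1.3892$)
$N{\left(63 \right)} + l = 12 - \frac{1476487}{1062831} = \frac{11277485}{1062831}$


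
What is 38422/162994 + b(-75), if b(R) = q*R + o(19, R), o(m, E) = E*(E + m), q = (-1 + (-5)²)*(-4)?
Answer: 929085011/81497 ≈ 11400.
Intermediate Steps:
q = -96 (q = (-1 + 25)*(-4) = 24*(-4) = -96)
b(R) = -96*R + R*(19 + R) (b(R) = -96*R + R*(R + 19) = -96*R + R*(19 + R))
38422/162994 + b(-75) = 38422/162994 - 75*(-77 - 75) = 38422*(1/162994) - 75*(-152) = 19211/81497 + 11400 = 929085011/81497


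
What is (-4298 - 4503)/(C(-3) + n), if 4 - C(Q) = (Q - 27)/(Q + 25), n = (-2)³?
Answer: 96811/29 ≈ 3338.3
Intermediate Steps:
n = -8
C(Q) = 4 - (-27 + Q)/(25 + Q) (C(Q) = 4 - (Q - 27)/(Q + 25) = 4 - (-27 + Q)/(25 + Q))
(-4298 - 4503)/(C(-3) + n) = (-4298 - 4503)/((127 + 3*(-3))/(25 - 3) - 8) = -8801/((127 - 9)/22 - 8) = -8801/((1/22)*118 - 8) = -8801/(59/11 - 8) = -8801/(-29/11) = -8801*(-11/29) = 96811/29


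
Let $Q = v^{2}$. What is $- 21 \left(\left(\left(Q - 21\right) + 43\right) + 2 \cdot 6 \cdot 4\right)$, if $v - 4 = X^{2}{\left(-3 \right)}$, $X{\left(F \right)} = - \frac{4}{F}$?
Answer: $- \frac{58618}{27} \approx -2171.0$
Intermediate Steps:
$v = \frac{52}{9}$ ($v = 4 + \left(- \frac{4}{-3}\right)^{2} = 4 + \left(\left(-4\right) \left(- \frac{1}{3}\right)\right)^{2} = 4 + \left(\frac{4}{3}\right)^{2} = 4 + \frac{16}{9} = \frac{52}{9} \approx 5.7778$)
$Q = \frac{2704}{81}$ ($Q = \left(\frac{52}{9}\right)^{2} = \frac{2704}{81} \approx 33.383$)
$- 21 \left(\left(\left(Q - 21\right) + 43\right) + 2 \cdot 6 \cdot 4\right) = - 21 \left(\left(\left(\frac{2704}{81} - 21\right) + 43\right) + 2 \cdot 6 \cdot 4\right) = - 21 \left(\left(\frac{1003}{81} + 43\right) + 12 \cdot 4\right) = - 21 \left(\frac{4486}{81} + 48\right) = \left(-21\right) \frac{8374}{81} = - \frac{58618}{27}$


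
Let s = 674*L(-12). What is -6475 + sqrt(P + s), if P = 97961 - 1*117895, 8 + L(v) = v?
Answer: -6475 + I*sqrt(33414) ≈ -6475.0 + 182.79*I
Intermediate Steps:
L(v) = -8 + v
P = -19934 (P = 97961 - 117895 = -19934)
s = -13480 (s = 674*(-8 - 12) = 674*(-20) = -13480)
-6475 + sqrt(P + s) = -6475 + sqrt(-19934 - 13480) = -6475 + sqrt(-33414) = -6475 + I*sqrt(33414)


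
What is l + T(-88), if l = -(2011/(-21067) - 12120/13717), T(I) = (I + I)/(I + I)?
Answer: 571892966/288976039 ≈ 1.9790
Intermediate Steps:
T(I) = 1 (T(I) = (2*I)/((2*I)) = (2*I)*(1/(2*I)) = 1)
l = 282916927/288976039 (l = -(2011*(-1/21067) - 12120*1/13717) = -(-2011/21067 - 12120/13717) = -1*(-282916927/288976039) = 282916927/288976039 ≈ 0.97903)
l + T(-88) = 282916927/288976039 + 1 = 571892966/288976039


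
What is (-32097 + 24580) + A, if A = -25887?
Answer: -33404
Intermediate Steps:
(-32097 + 24580) + A = (-32097 + 24580) - 25887 = -7517 - 25887 = -33404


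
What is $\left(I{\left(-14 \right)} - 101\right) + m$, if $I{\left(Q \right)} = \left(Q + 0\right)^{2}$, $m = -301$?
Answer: $-206$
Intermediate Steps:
$I{\left(Q \right)} = Q^{2}$
$\left(I{\left(-14 \right)} - 101\right) + m = \left(\left(-14\right)^{2} - 101\right) - 301 = \left(196 - 101\right) - 301 = 95 - 301 = -206$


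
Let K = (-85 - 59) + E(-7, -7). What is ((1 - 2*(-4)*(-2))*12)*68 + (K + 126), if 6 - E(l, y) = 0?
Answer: -12252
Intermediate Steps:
E(l, y) = 6 (E(l, y) = 6 - 1*0 = 6 + 0 = 6)
K = -138 (K = (-85 - 59) + 6 = -144 + 6 = -138)
((1 - 2*(-4)*(-2))*12)*68 + (K + 126) = ((1 - 2*(-4)*(-2))*12)*68 + (-138 + 126) = ((1 + 8*(-2))*12)*68 - 12 = ((1 - 16)*12)*68 - 12 = -15*12*68 - 12 = -180*68 - 12 = -12240 - 12 = -12252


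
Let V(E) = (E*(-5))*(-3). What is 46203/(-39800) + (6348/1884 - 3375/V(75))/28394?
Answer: -102982052387/88711374200 ≈ -1.1609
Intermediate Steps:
V(E) = 15*E (V(E) = -5*E*(-3) = 15*E)
46203/(-39800) + (6348/1884 - 3375/V(75))/28394 = 46203/(-39800) + (6348/1884 - 3375/(15*75))/28394 = 46203*(-1/39800) + (6348*(1/1884) - 3375/1125)*(1/28394) = -46203/39800 + (529/157 - 3375*1/1125)*(1/28394) = -46203/39800 + (529/157 - 3)*(1/28394) = -46203/39800 + (58/157)*(1/28394) = -46203/39800 + 29/2228929 = -102982052387/88711374200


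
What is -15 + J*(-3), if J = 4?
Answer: -27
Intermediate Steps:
-15 + J*(-3) = -15 + 4*(-3) = -15 - 12 = -27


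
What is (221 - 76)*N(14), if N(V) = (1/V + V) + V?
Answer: 56985/14 ≈ 4070.4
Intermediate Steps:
N(V) = 1/V + 2*V (N(V) = (V + 1/V) + V = 1/V + 2*V)
(221 - 76)*N(14) = (221 - 76)*(1/14 + 2*14) = 145*(1/14 + 28) = 145*(393/14) = 56985/14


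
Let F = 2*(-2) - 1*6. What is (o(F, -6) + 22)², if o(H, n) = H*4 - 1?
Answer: 361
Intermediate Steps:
F = -10 (F = -4 - 6 = -10)
o(H, n) = -1 + 4*H (o(H, n) = 4*H - 1 = -1 + 4*H)
(o(F, -6) + 22)² = ((-1 + 4*(-10)) + 22)² = ((-1 - 40) + 22)² = (-41 + 22)² = (-19)² = 361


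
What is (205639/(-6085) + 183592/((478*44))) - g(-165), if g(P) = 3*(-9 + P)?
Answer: 7949696464/15997465 ≈ 496.93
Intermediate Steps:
g(P) = -27 + 3*P
(205639/(-6085) + 183592/((478*44))) - g(-165) = (205639/(-6085) + 183592/((478*44))) - (-27 + 3*(-165)) = (205639*(-1/6085) + 183592/21032) - (-27 - 495) = (-205639/6085 + 183592*(1/21032)) - 1*(-522) = (-205639/6085 + 22949/2629) + 522 = -400980266/15997465 + 522 = 7949696464/15997465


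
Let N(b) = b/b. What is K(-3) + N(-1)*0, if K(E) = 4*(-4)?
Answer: -16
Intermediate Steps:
K(E) = -16
N(b) = 1
K(-3) + N(-1)*0 = -16 + 1*0 = -16 + 0 = -16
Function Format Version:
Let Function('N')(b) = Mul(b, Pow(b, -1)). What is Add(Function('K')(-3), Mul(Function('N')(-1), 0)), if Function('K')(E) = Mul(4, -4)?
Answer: -16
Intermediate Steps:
Function('K')(E) = -16
Function('N')(b) = 1
Add(Function('K')(-3), Mul(Function('N')(-1), 0)) = Add(-16, Mul(1, 0)) = Add(-16, 0) = -16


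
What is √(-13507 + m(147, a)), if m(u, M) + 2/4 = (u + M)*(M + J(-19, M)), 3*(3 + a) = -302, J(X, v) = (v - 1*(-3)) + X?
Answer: I*√834670/6 ≈ 152.27*I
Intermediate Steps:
J(X, v) = 3 + X + v (J(X, v) = (v + 3) + X = (3 + v) + X = 3 + X + v)
a = -311/3 (a = -3 + (⅓)*(-302) = -3 - 302/3 = -311/3 ≈ -103.67)
m(u, M) = -½ + (-16 + 2*M)*(M + u) (m(u, M) = -½ + (u + M)*(M + (3 - 19 + M)) = -½ + (M + u)*(M + (-16 + M)) = -½ + (M + u)*(-16 + 2*M) = -½ + (-16 + 2*M)*(M + u))
√(-13507 + m(147, a)) = √(-13507 + (-½ - 16*(-311/3) - 16*147 + 2*(-311/3)² + 2*(-311/3)*147)) = √(-13507 + (-½ + 4976/3 - 2352 + 2*(96721/9) - 30478)) = √(-13507 + (-½ + 4976/3 - 2352 + 193442/9 - 30478)) = √(-13507 - 174209/18) = √(-417335/18) = I*√834670/6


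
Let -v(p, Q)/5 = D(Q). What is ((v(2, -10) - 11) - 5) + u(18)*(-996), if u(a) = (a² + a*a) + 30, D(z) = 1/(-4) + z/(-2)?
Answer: -2701311/4 ≈ -6.7533e+5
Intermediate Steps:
D(z) = -¼ - z/2 (D(z) = 1*(-¼) + z*(-½) = -¼ - z/2)
v(p, Q) = 5/4 + 5*Q/2 (v(p, Q) = -5*(-¼ - Q/2) = 5/4 + 5*Q/2)
u(a) = 30 + 2*a² (u(a) = (a² + a²) + 30 = 2*a² + 30 = 30 + 2*a²)
((v(2, -10) - 11) - 5) + u(18)*(-996) = (((5/4 + (5/2)*(-10)) - 11) - 5) + (30 + 2*18²)*(-996) = (((5/4 - 25) - 11) - 5) + (30 + 2*324)*(-996) = ((-95/4 - 11) - 5) + (30 + 648)*(-996) = (-139/4 - 5) + 678*(-996) = -159/4 - 675288 = -2701311/4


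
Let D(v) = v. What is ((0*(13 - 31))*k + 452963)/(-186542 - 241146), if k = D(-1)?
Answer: -452963/427688 ≈ -1.0591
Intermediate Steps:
k = -1
((0*(13 - 31))*k + 452963)/(-186542 - 241146) = ((0*(13 - 31))*(-1) + 452963)/(-186542 - 241146) = ((0*(-18))*(-1) + 452963)/(-427688) = (0*(-1) + 452963)*(-1/427688) = (0 + 452963)*(-1/427688) = 452963*(-1/427688) = -452963/427688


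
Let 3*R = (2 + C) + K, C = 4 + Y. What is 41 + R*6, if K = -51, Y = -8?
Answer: -65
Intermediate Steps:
C = -4 (C = 4 - 8 = -4)
R = -53/3 (R = ((2 - 4) - 51)/3 = (-2 - 51)/3 = (1/3)*(-53) = -53/3 ≈ -17.667)
41 + R*6 = 41 - 53/3*6 = 41 - 106 = -65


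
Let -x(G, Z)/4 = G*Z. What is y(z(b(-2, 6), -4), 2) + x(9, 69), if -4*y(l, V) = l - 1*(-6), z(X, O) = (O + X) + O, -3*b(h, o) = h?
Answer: -7451/3 ≈ -2483.7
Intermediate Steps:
b(h, o) = -h/3
x(G, Z) = -4*G*Z
z(X, O) = X + 2*O
y(l, V) = -3/2 - l/4 (y(l, V) = -(l - 1*(-6))/4 = -(l + 6)/4 = -(6 + l)/4 = -3/2 - l/4)
y(z(b(-2, 6), -4), 2) + x(9, 69) = (-3/2 - (-⅓*(-2) + 2*(-4))/4) - 4*9*69 = (-3/2 - (⅔ - 8)/4) - 2484 = (-3/2 - ¼*(-22/3)) - 2484 = (-3/2 + 11/6) - 2484 = ⅓ - 2484 = -7451/3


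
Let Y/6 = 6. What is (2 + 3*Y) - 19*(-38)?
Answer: 832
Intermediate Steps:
Y = 36 (Y = 6*6 = 36)
(2 + 3*Y) - 19*(-38) = (2 + 3*36) - 19*(-38) = (2 + 108) + 722 = 110 + 722 = 832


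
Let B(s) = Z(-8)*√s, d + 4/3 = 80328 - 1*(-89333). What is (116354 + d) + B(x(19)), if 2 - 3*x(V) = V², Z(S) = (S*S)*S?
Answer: 858041/3 - 512*I*√1077/3 ≈ 2.8601e+5 - 5600.9*I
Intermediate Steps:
d = 508979/3 (d = -4/3 + (80328 - 1*(-89333)) = -4/3 + (80328 + 89333) = -4/3 + 169661 = 508979/3 ≈ 1.6966e+5)
Z(S) = S³ (Z(S) = S²*S = S³)
x(V) = ⅔ - V²/3
B(s) = -512*√s (B(s) = (-8)³*√s = -512*√s)
(116354 + d) + B(x(19)) = (116354 + 508979/3) - 512*√(⅔ - ⅓*19²) = 858041/3 - 512*√(⅔ - ⅓*361) = 858041/3 - 512*√(⅔ - 361/3) = 858041/3 - 512*I*√1077/3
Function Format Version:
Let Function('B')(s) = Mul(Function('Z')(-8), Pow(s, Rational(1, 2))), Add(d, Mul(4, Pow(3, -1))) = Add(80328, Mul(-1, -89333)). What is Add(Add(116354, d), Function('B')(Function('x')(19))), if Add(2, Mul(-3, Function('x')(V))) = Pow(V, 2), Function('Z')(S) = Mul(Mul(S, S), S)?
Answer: Add(Rational(858041, 3), Mul(Rational(-512, 3), I, Pow(1077, Rational(1, 2)))) ≈ Add(2.8601e+5, Mul(-5600.9, I))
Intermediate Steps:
d = Rational(508979, 3) (d = Add(Rational(-4, 3), Add(80328, Mul(-1, -89333))) = Add(Rational(-4, 3), Add(80328, 89333)) = Add(Rational(-4, 3), 169661) = Rational(508979, 3) ≈ 1.6966e+5)
Function('Z')(S) = Pow(S, 3) (Function('Z')(S) = Mul(Pow(S, 2), S) = Pow(S, 3))
Function('x')(V) = Add(Rational(2, 3), Mul(Rational(-1, 3), Pow(V, 2)))
Function('B')(s) = Mul(-512, Pow(s, Rational(1, 2))) (Function('B')(s) = Mul(Pow(-8, 3), Pow(s, Rational(1, 2))) = Mul(-512, Pow(s, Rational(1, 2))))
Add(Add(116354, d), Function('B')(Function('x')(19))) = Add(Add(116354, Rational(508979, 3)), Mul(-512, Pow(Add(Rational(2, 3), Mul(Rational(-1, 3), Pow(19, 2))), Rational(1, 2)))) = Add(Rational(858041, 3), Mul(-512, Pow(Add(Rational(2, 3), Mul(Rational(-1, 3), 361)), Rational(1, 2)))) = Add(Rational(858041, 3), Mul(-512, Pow(Add(Rational(2, 3), Rational(-361, 3)), Rational(1, 2)))) = Add(Rational(858041, 3), Mul(-512, Pow(Rational(-359, 3), Rational(1, 2)))) = Add(Rational(858041, 3), Mul(-512, Mul(Rational(1, 3), I, Pow(1077, Rational(1, 2))))) = Add(Rational(858041, 3), Mul(Rational(-512, 3), I, Pow(1077, Rational(1, 2))))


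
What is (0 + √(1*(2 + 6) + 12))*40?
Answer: 80*√5 ≈ 178.89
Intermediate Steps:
(0 + √(1*(2 + 6) + 12))*40 = (0 + √(1*8 + 12))*40 = (0 + √(8 + 12))*40 = (0 + √20)*40 = (0 + 2*√5)*40 = (2*√5)*40 = 80*√5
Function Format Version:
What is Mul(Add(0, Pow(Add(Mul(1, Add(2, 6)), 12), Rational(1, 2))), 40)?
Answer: Mul(80, Pow(5, Rational(1, 2))) ≈ 178.89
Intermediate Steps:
Mul(Add(0, Pow(Add(Mul(1, Add(2, 6)), 12), Rational(1, 2))), 40) = Mul(Add(0, Pow(Add(Mul(1, 8), 12), Rational(1, 2))), 40) = Mul(Add(0, Pow(Add(8, 12), Rational(1, 2))), 40) = Mul(Add(0, Pow(20, Rational(1, 2))), 40) = Mul(Add(0, Mul(2, Pow(5, Rational(1, 2)))), 40) = Mul(Mul(2, Pow(5, Rational(1, 2))), 40) = Mul(80, Pow(5, Rational(1, 2)))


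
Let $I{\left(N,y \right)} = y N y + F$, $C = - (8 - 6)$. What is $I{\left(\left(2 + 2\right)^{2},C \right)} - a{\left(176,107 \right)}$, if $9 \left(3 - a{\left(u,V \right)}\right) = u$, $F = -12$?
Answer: $\frac{617}{9} \approx 68.556$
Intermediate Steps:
$a{\left(u,V \right)} = 3 - \frac{u}{9}$
$C = -2$ ($C = \left(-1\right) 2 = -2$)
$I{\left(N,y \right)} = -12 + N y^{2}$ ($I{\left(N,y \right)} = y N y - 12 = N y y - 12 = N y^{2} - 12 = -12 + N y^{2}$)
$I{\left(\left(2 + 2\right)^{2},C \right)} - a{\left(176,107 \right)} = \left(-12 + \left(2 + 2\right)^{2} \left(-2\right)^{2}\right) - \left(3 - \frac{176}{9}\right) = \left(-12 + 4^{2} \cdot 4\right) - \left(3 - \frac{176}{9}\right) = \left(-12 + 16 \cdot 4\right) - - \frac{149}{9} = \left(-12 + 64\right) + \frac{149}{9} = 52 + \frac{149}{9} = \frac{617}{9}$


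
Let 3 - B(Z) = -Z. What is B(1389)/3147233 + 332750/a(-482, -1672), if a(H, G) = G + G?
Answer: -47601687541/478379416 ≈ -99.506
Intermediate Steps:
a(H, G) = 2*G
B(Z) = 3 + Z (B(Z) = 3 - (-1)*Z = 3 + Z)
B(1389)/3147233 + 332750/a(-482, -1672) = (3 + 1389)/3147233 + 332750/((2*(-1672))) = 1392*(1/3147233) + 332750/(-3344) = 1392/3147233 + 332750*(-1/3344) = 1392/3147233 - 15125/152 = -47601687541/478379416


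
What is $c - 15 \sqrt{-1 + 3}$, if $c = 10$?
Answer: $10 - 15 \sqrt{2} \approx -11.213$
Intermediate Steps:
$c - 15 \sqrt{-1 + 3} = 10 - 15 \sqrt{-1 + 3} = 10 - 15 \sqrt{2}$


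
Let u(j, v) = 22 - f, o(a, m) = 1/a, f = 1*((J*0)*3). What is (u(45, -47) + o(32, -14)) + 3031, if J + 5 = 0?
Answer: 97697/32 ≈ 3053.0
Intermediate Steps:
J = -5 (J = -5 + 0 = -5)
f = 0 (f = 1*(-5*0*3) = 1*(0*3) = 1*0 = 0)
u(j, v) = 22 (u(j, v) = 22 - 1*0 = 22 + 0 = 22)
(u(45, -47) + o(32, -14)) + 3031 = (22 + 1/32) + 3031 = 705/32 + 3031 = 97697/32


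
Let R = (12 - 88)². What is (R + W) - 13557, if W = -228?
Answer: -8009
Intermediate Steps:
R = 5776 (R = (-76)² = 5776)
(R + W) - 13557 = (5776 - 228) - 13557 = 5548 - 13557 = -8009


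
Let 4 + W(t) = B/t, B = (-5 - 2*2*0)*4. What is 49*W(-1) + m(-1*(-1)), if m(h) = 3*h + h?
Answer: 788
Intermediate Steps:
B = -20 (B = (-5 - 4*0)*4 = (-5 + 0)*4 = -5*4 = -20)
m(h) = 4*h
W(t) = -4 - 20/t
49*W(-1) + m(-1*(-1)) = 49*(-4 - 20/(-1)) + 4*(-1*(-1)) = 49*(-4 - 20*(-1)) + 4*1 = 49*(-4 + 20) + 4 = 49*16 + 4 = 784 + 4 = 788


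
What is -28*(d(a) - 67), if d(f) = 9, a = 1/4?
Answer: 1624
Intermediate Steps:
a = ¼ ≈ 0.25000
-28*(d(a) - 67) = -28*(9 - 67) = -28*(-58) = 1624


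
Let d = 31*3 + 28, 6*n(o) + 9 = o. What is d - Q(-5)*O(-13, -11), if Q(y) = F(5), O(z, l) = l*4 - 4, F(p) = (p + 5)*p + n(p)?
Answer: 2489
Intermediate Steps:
n(o) = -3/2 + o/6
F(p) = -3/2 + p/6 + p*(5 + p) (F(p) = (p + 5)*p + (-3/2 + p/6) = (5 + p)*p + (-3/2 + p/6) = p*(5 + p) + (-3/2 + p/6) = -3/2 + p/6 + p*(5 + p))
O(z, l) = -4 + 4*l (O(z, l) = 4*l - 4 = -4 + 4*l)
d = 121 (d = 93 + 28 = 121)
Q(y) = 148/3 (Q(y) = -3/2 + 5² + (31/6)*5 = -3/2 + 25 + 155/6 = 148/3)
d - Q(-5)*O(-13, -11) = 121 - 148*(-4 + 4*(-11))/3 = 121 - 148*(-4 - 44)/3 = 121 - 148*(-48)/3 = 121 - 1*(-2368) = 121 + 2368 = 2489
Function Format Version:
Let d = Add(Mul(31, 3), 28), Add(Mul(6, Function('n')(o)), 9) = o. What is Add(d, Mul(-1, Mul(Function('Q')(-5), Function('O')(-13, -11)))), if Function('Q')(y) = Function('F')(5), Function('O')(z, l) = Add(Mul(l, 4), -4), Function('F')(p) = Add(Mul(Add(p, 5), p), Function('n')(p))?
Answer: 2489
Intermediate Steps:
Function('n')(o) = Add(Rational(-3, 2), Mul(Rational(1, 6), o))
Function('F')(p) = Add(Rational(-3, 2), Mul(Rational(1, 6), p), Mul(p, Add(5, p))) (Function('F')(p) = Add(Mul(Add(p, 5), p), Add(Rational(-3, 2), Mul(Rational(1, 6), p))) = Add(Mul(Add(5, p), p), Add(Rational(-3, 2), Mul(Rational(1, 6), p))) = Add(Mul(p, Add(5, p)), Add(Rational(-3, 2), Mul(Rational(1, 6), p))) = Add(Rational(-3, 2), Mul(Rational(1, 6), p), Mul(p, Add(5, p))))
Function('O')(z, l) = Add(-4, Mul(4, l)) (Function('O')(z, l) = Add(Mul(4, l), -4) = Add(-4, Mul(4, l)))
d = 121 (d = Add(93, 28) = 121)
Function('Q')(y) = Rational(148, 3) (Function('Q')(y) = Add(Rational(-3, 2), Pow(5, 2), Mul(Rational(31, 6), 5)) = Add(Rational(-3, 2), 25, Rational(155, 6)) = Rational(148, 3))
Add(d, Mul(-1, Mul(Function('Q')(-5), Function('O')(-13, -11)))) = Add(121, Mul(-1, Mul(Rational(148, 3), Add(-4, Mul(4, -11))))) = Add(121, Mul(-1, Mul(Rational(148, 3), Add(-4, -44)))) = Add(121, Mul(-1, Mul(Rational(148, 3), -48))) = Add(121, Mul(-1, -2368)) = Add(121, 2368) = 2489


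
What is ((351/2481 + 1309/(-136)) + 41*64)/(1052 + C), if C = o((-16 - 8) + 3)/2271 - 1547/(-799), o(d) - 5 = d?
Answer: 1846298307417/744255229528 ≈ 2.4807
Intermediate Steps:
o(d) = 5 + d
C = 205909/106737 (C = (5 + ((-16 - 8) + 3))/2271 - 1547/(-799) = (5 + (-24 + 3))*(1/2271) - 1547*(-1/799) = (5 - 21)*(1/2271) + 91/47 = -16*1/2271 + 91/47 = -16/2271 + 91/47 = 205909/106737 ≈ 1.9291)
((351/2481 + 1309/(-136)) + 41*64)/(1052 + C) = ((351/2481 + 1309/(-136)) + 41*64)/(1052 + 205909/106737) = ((351*(1/2481) + 1309*(-1/136)) + 2624)/(112493233/106737) = ((117/827 - 77/8) + 2624)*(106737/112493233) = (-62743/6616 + 2624)*(106737/112493233) = (17297641/6616)*(106737/112493233) = 1846298307417/744255229528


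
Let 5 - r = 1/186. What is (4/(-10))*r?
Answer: -929/465 ≈ -1.9978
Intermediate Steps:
r = 929/186 (r = 5 - 1/186 = 929/186 ≈ 4.9946)
(4/(-10))*r = (4/(-10))*(929/186) = (4*(-⅒))*(929/186) = -⅖*929/186 = -929/465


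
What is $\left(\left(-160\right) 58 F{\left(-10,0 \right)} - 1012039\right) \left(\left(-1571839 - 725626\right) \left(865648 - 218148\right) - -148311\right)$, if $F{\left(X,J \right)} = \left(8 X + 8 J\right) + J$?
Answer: $401117251934482771$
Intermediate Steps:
$F{\left(X,J \right)} = 8 X + 9 J$ ($F{\left(X,J \right)} = \left(8 J + 8 X\right) + J = 8 X + 9 J$)
$\left(\left(-160\right) 58 F{\left(-10,0 \right)} - 1012039\right) \left(\left(-1571839 - 725626\right) \left(865648 - 218148\right) - -148311\right) = \left(\left(-160\right) 58 \left(8 \left(-10\right) + 9 \cdot 0\right) - 1012039\right) \left(\left(-1571839 - 725626\right) \left(865648 - 218148\right) - -148311\right) = \left(- 9280 \left(-80 + 0\right) - 1012039\right) \left(\left(-2297465\right) 647500 + \left(-651068 + 799379\right)\right) = \left(\left(-9280\right) \left(-80\right) - 1012039\right) \left(-1487608587500 + 148311\right) = \left(742400 - 1012039\right) \left(-1487608439189\right) = \left(-269639\right) \left(-1487608439189\right) = 401117251934482771$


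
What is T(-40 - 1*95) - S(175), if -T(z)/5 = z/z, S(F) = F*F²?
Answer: -5359380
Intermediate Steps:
S(F) = F³
T(z) = -5 (T(z) = -5*z/z = -5*1 = -5)
T(-40 - 1*95) - S(175) = -5 - 1*175³ = -5 - 1*5359375 = -5 - 5359375 = -5359380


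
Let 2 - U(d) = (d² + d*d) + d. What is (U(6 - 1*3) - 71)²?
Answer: 8100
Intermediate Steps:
U(d) = 2 - d - 2*d² (U(d) = 2 - ((d² + d*d) + d) = 2 - ((d² + d²) + d) = 2 - (2*d² + d) = 2 - (d + 2*d²) = 2 + (-d - 2*d²) = 2 - d - 2*d²)
(U(6 - 1*3) - 71)² = ((2 - (6 - 1*3) - 2*(6 - 1*3)²) - 71)² = ((2 - (6 - 3) - 2*(6 - 3)²) - 71)² = ((2 - 1*3 - 2*3²) - 71)² = ((2 - 3 - 2*9) - 71)² = ((2 - 3 - 18) - 71)² = (-19 - 71)² = (-90)² = 8100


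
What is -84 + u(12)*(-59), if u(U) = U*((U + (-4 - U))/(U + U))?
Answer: 34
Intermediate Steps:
u(U) = -2 (u(U) = U*(-4*1/(2*U)) = U*(-2/U) = -2)
-84 + u(12)*(-59) = -84 - 2*(-59) = -84 + 118 = 34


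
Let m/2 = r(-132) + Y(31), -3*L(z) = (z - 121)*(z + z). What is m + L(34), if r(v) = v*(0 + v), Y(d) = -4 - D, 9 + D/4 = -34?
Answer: 37156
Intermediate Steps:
D = -172 (D = -36 + 4*(-34) = -36 - 136 = -172)
Y(d) = 168 (Y(d) = -4 - 1*(-172) = -4 + 172 = 168)
r(v) = v**2 (r(v) = v*v = v**2)
L(z) = -2*z*(-121 + z)/3 (L(z) = -(z - 121)*(z + z)/3 = -(-121 + z)*2*z/3 = -2*z*(-121 + z)/3)
m = 35184 (m = 2*((-132)**2 + 168) = 2*(17424 + 168) = 2*17592 = 35184)
m + L(34) = 35184 + (2/3)*34*(121 - 1*34) = 35184 + (2/3)*34*(121 - 34) = 35184 + (2/3)*34*87 = 35184 + 1972 = 37156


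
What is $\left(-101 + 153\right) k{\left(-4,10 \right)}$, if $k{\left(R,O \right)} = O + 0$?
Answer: $520$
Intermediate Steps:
$k{\left(R,O \right)} = O$
$\left(-101 + 153\right) k{\left(-4,10 \right)} = \left(-101 + 153\right) 10 = 52 \cdot 10 = 520$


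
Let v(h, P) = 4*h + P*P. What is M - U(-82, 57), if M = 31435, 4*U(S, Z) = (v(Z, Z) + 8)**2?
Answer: -12019485/4 ≈ -3.0049e+6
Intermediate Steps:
v(h, P) = P**2 + 4*h (v(h, P) = 4*h + P**2 = P**2 + 4*h)
U(S, Z) = (8 + Z**2 + 4*Z)**2/4 (U(S, Z) = ((Z**2 + 4*Z) + 8)**2/4 = (8 + Z**2 + 4*Z)**2/4)
M - U(-82, 57) = 31435 - (8 + 57**2 + 4*57)**2/4 = 31435 - (8 + 3249 + 228)**2/4 = 31435 - 3485**2/4 = 31435 - 12145225/4 = -12019485/4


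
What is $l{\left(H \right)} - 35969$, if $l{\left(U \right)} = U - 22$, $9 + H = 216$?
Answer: $-35784$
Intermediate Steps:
$H = 207$ ($H = -9 + 216 = 207$)
$l{\left(U \right)} = -22 + U$
$l{\left(H \right)} - 35969 = \left(-22 + 207\right) - 35969 = 185 - 35969 = -35784$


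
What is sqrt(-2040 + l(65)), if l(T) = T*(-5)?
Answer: I*sqrt(2365) ≈ 48.631*I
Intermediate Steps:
l(T) = -5*T
sqrt(-2040 + l(65)) = sqrt(-2040 - 5*65) = sqrt(-2040 - 325) = sqrt(-2365) = I*sqrt(2365)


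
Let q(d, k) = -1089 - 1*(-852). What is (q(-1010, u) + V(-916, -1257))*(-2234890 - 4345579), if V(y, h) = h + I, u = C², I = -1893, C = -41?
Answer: 22288048503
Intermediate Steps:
u = 1681 (u = (-41)² = 1681)
q(d, k) = -237 (q(d, k) = -1089 + 852 = -237)
V(y, h) = -1893 + h (V(y, h) = h - 1893 = -1893 + h)
(q(-1010, u) + V(-916, -1257))*(-2234890 - 4345579) = (-237 + (-1893 - 1257))*(-2234890 - 4345579) = (-237 - 3150)*(-6580469) = -3387*(-6580469) = 22288048503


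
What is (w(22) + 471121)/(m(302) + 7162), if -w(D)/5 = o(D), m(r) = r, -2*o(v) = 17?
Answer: 314109/4976 ≈ 63.125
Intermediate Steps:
o(v) = -17/2 (o(v) = -½*17 = -17/2)
w(D) = 85/2 (w(D) = -5*(-17/2) = 85/2)
(w(22) + 471121)/(m(302) + 7162) = (85/2 + 471121)/(302 + 7162) = (942327/2)/7464 = (942327/2)*(1/7464) = 314109/4976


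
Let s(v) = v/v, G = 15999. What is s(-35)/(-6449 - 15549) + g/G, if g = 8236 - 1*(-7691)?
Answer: 116782049/117315334 ≈ 0.99545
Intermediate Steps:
s(v) = 1
g = 15927 (g = 8236 + 7691 = 15927)
s(-35)/(-6449 - 15549) + g/G = 1/(-6449 - 15549) + 15927/15999 = 1/(-21998) + 15927*(1/15999) = 1*(-1/21998) + 5309/5333 = -1/21998 + 5309/5333 = 116782049/117315334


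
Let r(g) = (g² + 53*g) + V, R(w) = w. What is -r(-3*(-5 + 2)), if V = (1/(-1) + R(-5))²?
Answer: -594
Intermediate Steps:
V = 36 (V = (1/(-1) - 5)² = (-1 - 5)² = (-6)² = 36)
r(g) = 36 + g² + 53*g (r(g) = (g² + 53*g) + 36 = 36 + g² + 53*g)
-r(-3*(-5 + 2)) = -(36 + (-3*(-5 + 2))² + 53*(-3*(-5 + 2))) = -(36 + (-3*(-3))² + 53*(-3*(-3))) = -(36 + 9² + 53*9) = -(36 + 81 + 477) = -1*594 = -594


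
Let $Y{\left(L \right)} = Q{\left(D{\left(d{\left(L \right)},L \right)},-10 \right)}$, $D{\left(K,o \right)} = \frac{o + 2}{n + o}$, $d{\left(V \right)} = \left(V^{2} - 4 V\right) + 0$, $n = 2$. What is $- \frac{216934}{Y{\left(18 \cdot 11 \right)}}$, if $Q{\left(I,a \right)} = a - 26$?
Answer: $\frac{108467}{18} \approx 6025.9$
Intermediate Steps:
$d{\left(V \right)} = V^{2} - 4 V$
$D{\left(K,o \right)} = 1$ ($D{\left(K,o \right)} = \frac{o + 2}{2 + o} = \frac{2 + o}{2 + o} = 1$)
$Q{\left(I,a \right)} = -26 + a$
$Y{\left(L \right)} = -36$ ($Y{\left(L \right)} = -26 - 10 = -36$)
$- \frac{216934}{Y{\left(18 \cdot 11 \right)}} = - \frac{216934}{-36} = \left(-216934\right) \left(- \frac{1}{36}\right) = \frac{108467}{18}$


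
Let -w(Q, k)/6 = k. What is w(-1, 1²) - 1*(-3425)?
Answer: 3419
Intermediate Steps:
w(Q, k) = -6*k
w(-1, 1²) - 1*(-3425) = -6*1² - 1*(-3425) = -6*1 + 3425 = -6 + 3425 = 3419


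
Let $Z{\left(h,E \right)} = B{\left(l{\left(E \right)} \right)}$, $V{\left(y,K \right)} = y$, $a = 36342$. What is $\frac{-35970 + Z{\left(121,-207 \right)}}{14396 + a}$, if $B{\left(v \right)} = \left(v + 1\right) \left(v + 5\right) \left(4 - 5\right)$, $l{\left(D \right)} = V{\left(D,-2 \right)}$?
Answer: $- \frac{38791}{25369} \approx -1.5291$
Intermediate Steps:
$l{\left(D \right)} = D$
$B{\left(v \right)} = - \left(1 + v\right) \left(5 + v\right)$ ($B{\left(v \right)} = \left(1 + v\right) \left(5 + v\right) \left(-1\right) = - \left(1 + v\right) \left(5 + v\right)$)
$Z{\left(h,E \right)} = -5 - E^{2} - 6 E$
$\frac{-35970 + Z{\left(121,-207 \right)}}{14396 + a} = \frac{-35970 - 41612}{14396 + 36342} = \frac{-35970 - 41612}{50738} = \left(-35970 - 41612\right) \frac{1}{50738} = \left(-77582\right) \frac{1}{50738} = - \frac{38791}{25369}$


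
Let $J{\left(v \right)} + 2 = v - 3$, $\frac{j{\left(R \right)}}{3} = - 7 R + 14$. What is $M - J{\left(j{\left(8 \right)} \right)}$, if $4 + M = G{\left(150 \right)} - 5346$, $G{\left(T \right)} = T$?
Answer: $-5069$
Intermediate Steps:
$j{\left(R \right)} = 42 - 21 R$ ($j{\left(R \right)} = 3 \left(- 7 R + 14\right) = 3 \left(14 - 7 R\right) = 42 - 21 R$)
$J{\left(v \right)} = -5 + v$ ($J{\left(v \right)} = -2 + \left(v - 3\right) = -2 + \left(-3 + v\right) = -5 + v$)
$M = -5200$ ($M = -4 + \left(150 - 5346\right) = -4 - 5196 = -5200$)
$M - J{\left(j{\left(8 \right)} \right)} = -5200 - \left(-5 + \left(42 - 168\right)\right) = -5200 - \left(-5 - 126\right) = -5200 - -131 = -5200 + 131 = -5069$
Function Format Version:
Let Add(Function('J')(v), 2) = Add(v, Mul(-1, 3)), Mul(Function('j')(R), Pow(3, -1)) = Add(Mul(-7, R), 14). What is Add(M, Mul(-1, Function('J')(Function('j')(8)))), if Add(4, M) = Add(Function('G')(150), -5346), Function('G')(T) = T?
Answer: -5069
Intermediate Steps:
Function('j')(R) = Add(42, Mul(-21, R)) (Function('j')(R) = Mul(3, Add(Mul(-7, R), 14)) = Mul(3, Add(14, Mul(-7, R))) = Add(42, Mul(-21, R)))
Function('J')(v) = Add(-5, v) (Function('J')(v) = Add(-2, Add(v, Mul(-1, 3))) = Add(-2, Add(v, -3)) = Add(-2, Add(-3, v)) = Add(-5, v))
M = -5200 (M = Add(-4, Add(150, -5346)) = Add(-4, -5196) = -5200)
Add(M, Mul(-1, Function('J')(Function('j')(8)))) = Add(-5200, Mul(-1, Add(-5, Add(42, Mul(-21, 8))))) = Add(-5200, Mul(-1, Add(-5, Add(42, -168)))) = Add(-5200, Mul(-1, Add(-5, -126))) = Add(-5200, Mul(-1, -131)) = Add(-5200, 131) = -5069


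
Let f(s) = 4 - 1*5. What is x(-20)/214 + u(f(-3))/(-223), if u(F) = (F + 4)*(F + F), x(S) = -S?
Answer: 2872/23861 ≈ 0.12036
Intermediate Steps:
f(s) = -1 (f(s) = 4 - 5 = -1)
u(F) = 2*F*(4 + F) (u(F) = (4 + F)*(2*F) = 2*F*(4 + F))
x(-20)/214 + u(f(-3))/(-223) = -1*(-20)/214 + (2*(-1)*(4 - 1))/(-223) = 20*(1/214) + (2*(-1)*3)*(-1/223) = 10/107 - 6*(-1/223) = 10/107 + 6/223 = 2872/23861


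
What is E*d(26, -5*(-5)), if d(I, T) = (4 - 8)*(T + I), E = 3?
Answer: -612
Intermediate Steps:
d(I, T) = -4*I - 4*T (d(I, T) = -4*(I + T) = -4*I - 4*T)
E*d(26, -5*(-5)) = 3*(-4*26 - (-20)*(-5)) = 3*(-104 - 4*25) = 3*(-104 - 100) = 3*(-204) = -612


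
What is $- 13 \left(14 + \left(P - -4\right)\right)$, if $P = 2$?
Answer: $-260$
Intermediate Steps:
$- 13 \left(14 + \left(P - -4\right)\right) = - 13 \left(14 + \left(2 - -4\right)\right) = - 13 \left(14 + \left(2 + 4\right)\right) = - 13 \left(14 + 6\right) = \left(-13\right) 20 = -260$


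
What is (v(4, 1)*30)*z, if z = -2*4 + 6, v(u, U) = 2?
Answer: -120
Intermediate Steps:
z = -2 (z = -8 + 6 = -2)
(v(4, 1)*30)*z = (2*30)*(-2) = 60*(-2) = -120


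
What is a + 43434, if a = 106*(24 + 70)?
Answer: 53398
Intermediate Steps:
a = 9964 (a = 106*94 = 9964)
a + 43434 = 9964 + 43434 = 53398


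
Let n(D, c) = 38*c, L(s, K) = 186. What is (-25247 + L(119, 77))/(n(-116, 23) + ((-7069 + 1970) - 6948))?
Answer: 25061/11173 ≈ 2.2430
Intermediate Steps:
(-25247 + L(119, 77))/(n(-116, 23) + ((-7069 + 1970) - 6948)) = (-25247 + 186)/(38*23 + ((-7069 + 1970) - 6948)) = -25061/(874 + (-5099 - 6948)) = -25061/(874 - 12047) = -25061/(-11173) = -25061*(-1/11173) = 25061/11173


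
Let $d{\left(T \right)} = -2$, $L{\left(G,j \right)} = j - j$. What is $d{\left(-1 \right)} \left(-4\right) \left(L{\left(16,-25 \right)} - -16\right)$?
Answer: $128$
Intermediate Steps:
$L{\left(G,j \right)} = 0$
$d{\left(-1 \right)} \left(-4\right) \left(L{\left(16,-25 \right)} - -16\right) = \left(-2\right) \left(-4\right) \left(0 - -16\right) = 8 \left(0 + 16\right) = 8 \cdot 16 = 128$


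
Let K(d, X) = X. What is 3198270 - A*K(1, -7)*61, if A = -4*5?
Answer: 3189730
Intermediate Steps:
A = -20
3198270 - A*K(1, -7)*61 = 3198270 - (-20*(-7))*61 = 3198270 - 140*61 = 3198270 - 1*8540 = 3198270 - 8540 = 3189730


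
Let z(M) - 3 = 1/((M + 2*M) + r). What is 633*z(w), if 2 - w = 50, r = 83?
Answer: 115206/61 ≈ 1888.6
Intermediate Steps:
w = -48 (w = 2 - 1*50 = 2 - 50 = -48)
z(M) = 3 + 1/(83 + 3*M) (z(M) = 3 + 1/((M + 2*M) + 83) = 3 + 1/(3*M + 83) = 3 + 1/(83 + 3*M))
633*z(w) = 633*((250 + 9*(-48))/(83 + 3*(-48))) = 633*((250 - 432)/(83 - 144)) = 633*(-182/(-61)) = 633*(-1/61*(-182)) = 633*(182/61) = 115206/61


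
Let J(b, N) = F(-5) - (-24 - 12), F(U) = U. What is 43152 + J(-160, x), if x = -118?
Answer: 43183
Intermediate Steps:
J(b, N) = 31 (J(b, N) = -5 - (-24 - 12) = -5 - 1*(-36) = -5 + 36 = 31)
43152 + J(-160, x) = 43152 + 31 = 43183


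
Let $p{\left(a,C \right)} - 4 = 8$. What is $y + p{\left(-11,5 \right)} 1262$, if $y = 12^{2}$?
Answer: $15288$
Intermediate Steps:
$p{\left(a,C \right)} = 12$ ($p{\left(a,C \right)} = 4 + 8 = 12$)
$y = 144$
$y + p{\left(-11,5 \right)} 1262 = 144 + 12 \cdot 1262 = 144 + 15144 = 15288$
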